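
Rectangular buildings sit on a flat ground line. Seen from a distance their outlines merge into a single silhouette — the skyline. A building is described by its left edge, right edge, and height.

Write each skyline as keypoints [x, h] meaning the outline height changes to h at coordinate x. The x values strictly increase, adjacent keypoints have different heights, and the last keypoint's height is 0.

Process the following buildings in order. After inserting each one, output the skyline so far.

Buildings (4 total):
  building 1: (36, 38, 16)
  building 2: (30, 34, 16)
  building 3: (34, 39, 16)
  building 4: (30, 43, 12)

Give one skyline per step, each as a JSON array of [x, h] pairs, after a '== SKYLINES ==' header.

== SKYLINES ==
[[36,16],[38,0]]
[[30,16],[34,0],[36,16],[38,0]]
[[30,16],[39,0]]
[[30,16],[39,12],[43,0]]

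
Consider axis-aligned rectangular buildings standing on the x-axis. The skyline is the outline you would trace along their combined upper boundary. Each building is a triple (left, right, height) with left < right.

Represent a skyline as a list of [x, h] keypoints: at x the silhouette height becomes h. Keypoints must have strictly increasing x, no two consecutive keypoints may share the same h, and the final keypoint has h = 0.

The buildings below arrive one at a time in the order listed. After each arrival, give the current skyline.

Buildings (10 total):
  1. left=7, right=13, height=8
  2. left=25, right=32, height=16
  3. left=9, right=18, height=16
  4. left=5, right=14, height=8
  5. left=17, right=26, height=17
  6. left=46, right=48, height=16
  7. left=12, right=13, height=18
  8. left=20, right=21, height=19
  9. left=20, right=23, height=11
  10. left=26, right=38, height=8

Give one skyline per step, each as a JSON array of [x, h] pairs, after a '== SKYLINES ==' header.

== SKYLINES ==
[[7,8],[13,0]]
[[7,8],[13,0],[25,16],[32,0]]
[[7,8],[9,16],[18,0],[25,16],[32,0]]
[[5,8],[9,16],[18,0],[25,16],[32,0]]
[[5,8],[9,16],[17,17],[26,16],[32,0]]
[[5,8],[9,16],[17,17],[26,16],[32,0],[46,16],[48,0]]
[[5,8],[9,16],[12,18],[13,16],[17,17],[26,16],[32,0],[46,16],[48,0]]
[[5,8],[9,16],[12,18],[13,16],[17,17],[20,19],[21,17],[26,16],[32,0],[46,16],[48,0]]
[[5,8],[9,16],[12,18],[13,16],[17,17],[20,19],[21,17],[26,16],[32,0],[46,16],[48,0]]
[[5,8],[9,16],[12,18],[13,16],[17,17],[20,19],[21,17],[26,16],[32,8],[38,0],[46,16],[48,0]]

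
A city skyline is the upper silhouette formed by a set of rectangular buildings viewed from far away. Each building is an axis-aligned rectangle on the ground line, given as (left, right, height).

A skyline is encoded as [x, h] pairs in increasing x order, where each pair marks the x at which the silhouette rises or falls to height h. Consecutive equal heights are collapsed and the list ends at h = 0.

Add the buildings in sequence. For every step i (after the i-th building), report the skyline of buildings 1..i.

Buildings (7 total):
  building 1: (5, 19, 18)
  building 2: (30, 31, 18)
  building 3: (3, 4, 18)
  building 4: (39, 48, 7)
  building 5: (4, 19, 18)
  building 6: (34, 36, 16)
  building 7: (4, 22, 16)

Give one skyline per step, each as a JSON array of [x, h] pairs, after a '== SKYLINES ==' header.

== SKYLINES ==
[[5,18],[19,0]]
[[5,18],[19,0],[30,18],[31,0]]
[[3,18],[4,0],[5,18],[19,0],[30,18],[31,0]]
[[3,18],[4,0],[5,18],[19,0],[30,18],[31,0],[39,7],[48,0]]
[[3,18],[19,0],[30,18],[31,0],[39,7],[48,0]]
[[3,18],[19,0],[30,18],[31,0],[34,16],[36,0],[39,7],[48,0]]
[[3,18],[19,16],[22,0],[30,18],[31,0],[34,16],[36,0],[39,7],[48,0]]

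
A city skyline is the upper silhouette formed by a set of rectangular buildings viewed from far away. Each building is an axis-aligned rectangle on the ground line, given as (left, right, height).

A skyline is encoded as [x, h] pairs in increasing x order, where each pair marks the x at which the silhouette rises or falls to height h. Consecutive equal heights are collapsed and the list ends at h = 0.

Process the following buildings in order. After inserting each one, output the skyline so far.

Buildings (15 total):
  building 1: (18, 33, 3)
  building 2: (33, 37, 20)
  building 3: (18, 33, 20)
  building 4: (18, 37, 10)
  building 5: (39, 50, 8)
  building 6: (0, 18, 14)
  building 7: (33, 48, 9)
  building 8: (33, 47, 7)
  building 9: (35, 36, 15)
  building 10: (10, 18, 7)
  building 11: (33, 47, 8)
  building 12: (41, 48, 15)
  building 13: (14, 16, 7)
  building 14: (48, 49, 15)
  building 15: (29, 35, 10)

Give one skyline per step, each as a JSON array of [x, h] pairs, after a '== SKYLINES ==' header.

== SKYLINES ==
[[18,3],[33,0]]
[[18,3],[33,20],[37,0]]
[[18,20],[37,0]]
[[18,20],[37,0]]
[[18,20],[37,0],[39,8],[50,0]]
[[0,14],[18,20],[37,0],[39,8],[50,0]]
[[0,14],[18,20],[37,9],[48,8],[50,0]]
[[0,14],[18,20],[37,9],[48,8],[50,0]]
[[0,14],[18,20],[37,9],[48,8],[50,0]]
[[0,14],[18,20],[37,9],[48,8],[50,0]]
[[0,14],[18,20],[37,9],[48,8],[50,0]]
[[0,14],[18,20],[37,9],[41,15],[48,8],[50,0]]
[[0,14],[18,20],[37,9],[41,15],[48,8],[50,0]]
[[0,14],[18,20],[37,9],[41,15],[49,8],[50,0]]
[[0,14],[18,20],[37,9],[41,15],[49,8],[50,0]]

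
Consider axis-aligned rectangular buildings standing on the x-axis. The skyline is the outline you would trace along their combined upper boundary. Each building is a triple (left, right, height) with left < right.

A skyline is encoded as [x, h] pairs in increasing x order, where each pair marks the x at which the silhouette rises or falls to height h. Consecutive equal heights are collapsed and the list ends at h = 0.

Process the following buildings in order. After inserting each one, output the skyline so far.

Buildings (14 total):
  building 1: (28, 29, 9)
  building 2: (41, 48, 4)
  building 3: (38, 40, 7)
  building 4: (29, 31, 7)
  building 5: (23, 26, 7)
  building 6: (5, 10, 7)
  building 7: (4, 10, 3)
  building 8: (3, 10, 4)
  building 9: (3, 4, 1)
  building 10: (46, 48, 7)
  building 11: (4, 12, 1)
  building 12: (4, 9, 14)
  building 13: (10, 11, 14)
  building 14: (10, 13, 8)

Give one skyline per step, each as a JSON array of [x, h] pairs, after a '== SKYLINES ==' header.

== SKYLINES ==
[[28,9],[29,0]]
[[28,9],[29,0],[41,4],[48,0]]
[[28,9],[29,0],[38,7],[40,0],[41,4],[48,0]]
[[28,9],[29,7],[31,0],[38,7],[40,0],[41,4],[48,0]]
[[23,7],[26,0],[28,9],[29,7],[31,0],[38,7],[40,0],[41,4],[48,0]]
[[5,7],[10,0],[23,7],[26,0],[28,9],[29,7],[31,0],[38,7],[40,0],[41,4],[48,0]]
[[4,3],[5,7],[10,0],[23,7],[26,0],[28,9],[29,7],[31,0],[38,7],[40,0],[41,4],[48,0]]
[[3,4],[5,7],[10,0],[23,7],[26,0],[28,9],[29,7],[31,0],[38,7],[40,0],[41,4],[48,0]]
[[3,4],[5,7],[10,0],[23,7],[26,0],[28,9],[29,7],[31,0],[38,7],[40,0],[41,4],[48,0]]
[[3,4],[5,7],[10,0],[23,7],[26,0],[28,9],[29,7],[31,0],[38,7],[40,0],[41,4],[46,7],[48,0]]
[[3,4],[5,7],[10,1],[12,0],[23,7],[26,0],[28,9],[29,7],[31,0],[38,7],[40,0],[41,4],[46,7],[48,0]]
[[3,4],[4,14],[9,7],[10,1],[12,0],[23,7],[26,0],[28,9],[29,7],[31,0],[38,7],[40,0],[41,4],[46,7],[48,0]]
[[3,4],[4,14],[9,7],[10,14],[11,1],[12,0],[23,7],[26,0],[28,9],[29,7],[31,0],[38,7],[40,0],[41,4],[46,7],[48,0]]
[[3,4],[4,14],[9,7],[10,14],[11,8],[13,0],[23,7],[26,0],[28,9],[29,7],[31,0],[38,7],[40,0],[41,4],[46,7],[48,0]]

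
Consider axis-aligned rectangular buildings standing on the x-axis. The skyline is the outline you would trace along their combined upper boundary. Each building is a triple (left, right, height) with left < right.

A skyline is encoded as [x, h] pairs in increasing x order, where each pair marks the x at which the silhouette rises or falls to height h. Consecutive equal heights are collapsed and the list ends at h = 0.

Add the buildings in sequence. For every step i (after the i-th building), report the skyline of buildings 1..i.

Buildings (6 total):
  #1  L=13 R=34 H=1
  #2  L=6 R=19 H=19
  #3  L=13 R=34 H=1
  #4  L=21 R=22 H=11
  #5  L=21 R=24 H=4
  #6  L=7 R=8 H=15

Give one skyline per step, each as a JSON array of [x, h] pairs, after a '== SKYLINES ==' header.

== SKYLINES ==
[[13,1],[34,0]]
[[6,19],[19,1],[34,0]]
[[6,19],[19,1],[34,0]]
[[6,19],[19,1],[21,11],[22,1],[34,0]]
[[6,19],[19,1],[21,11],[22,4],[24,1],[34,0]]
[[6,19],[19,1],[21,11],[22,4],[24,1],[34,0]]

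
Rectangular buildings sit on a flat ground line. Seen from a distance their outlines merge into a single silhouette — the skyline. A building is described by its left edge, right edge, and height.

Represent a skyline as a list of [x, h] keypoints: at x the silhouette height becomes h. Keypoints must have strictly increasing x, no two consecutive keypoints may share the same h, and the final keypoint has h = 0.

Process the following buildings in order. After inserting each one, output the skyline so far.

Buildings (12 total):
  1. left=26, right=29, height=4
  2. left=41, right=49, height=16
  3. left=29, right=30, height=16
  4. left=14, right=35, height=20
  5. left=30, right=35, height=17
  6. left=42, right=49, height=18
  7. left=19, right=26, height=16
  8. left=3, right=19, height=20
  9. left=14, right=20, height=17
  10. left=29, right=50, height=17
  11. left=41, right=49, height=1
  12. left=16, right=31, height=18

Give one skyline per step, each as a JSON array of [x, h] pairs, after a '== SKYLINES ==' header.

== SKYLINES ==
[[26,4],[29,0]]
[[26,4],[29,0],[41,16],[49,0]]
[[26,4],[29,16],[30,0],[41,16],[49,0]]
[[14,20],[35,0],[41,16],[49,0]]
[[14,20],[35,0],[41,16],[49,0]]
[[14,20],[35,0],[41,16],[42,18],[49,0]]
[[14,20],[35,0],[41,16],[42,18],[49,0]]
[[3,20],[35,0],[41,16],[42,18],[49,0]]
[[3,20],[35,0],[41,16],[42,18],[49,0]]
[[3,20],[35,17],[42,18],[49,17],[50,0]]
[[3,20],[35,17],[42,18],[49,17],[50,0]]
[[3,20],[35,17],[42,18],[49,17],[50,0]]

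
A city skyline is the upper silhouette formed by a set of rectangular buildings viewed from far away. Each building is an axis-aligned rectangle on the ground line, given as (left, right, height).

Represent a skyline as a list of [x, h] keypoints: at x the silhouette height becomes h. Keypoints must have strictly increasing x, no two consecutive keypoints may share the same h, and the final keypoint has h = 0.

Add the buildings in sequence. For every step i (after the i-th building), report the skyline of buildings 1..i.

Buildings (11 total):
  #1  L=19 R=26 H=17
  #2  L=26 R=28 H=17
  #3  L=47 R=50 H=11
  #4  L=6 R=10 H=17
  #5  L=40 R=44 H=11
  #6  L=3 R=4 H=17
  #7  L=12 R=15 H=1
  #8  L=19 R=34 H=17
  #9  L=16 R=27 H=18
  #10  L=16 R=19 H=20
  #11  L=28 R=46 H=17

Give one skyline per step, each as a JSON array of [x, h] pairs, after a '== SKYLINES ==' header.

== SKYLINES ==
[[19,17],[26,0]]
[[19,17],[28,0]]
[[19,17],[28,0],[47,11],[50,0]]
[[6,17],[10,0],[19,17],[28,0],[47,11],[50,0]]
[[6,17],[10,0],[19,17],[28,0],[40,11],[44,0],[47,11],[50,0]]
[[3,17],[4,0],[6,17],[10,0],[19,17],[28,0],[40,11],[44,0],[47,11],[50,0]]
[[3,17],[4,0],[6,17],[10,0],[12,1],[15,0],[19,17],[28,0],[40,11],[44,0],[47,11],[50,0]]
[[3,17],[4,0],[6,17],[10,0],[12,1],[15,0],[19,17],[34,0],[40,11],[44,0],[47,11],[50,0]]
[[3,17],[4,0],[6,17],[10,0],[12,1],[15,0],[16,18],[27,17],[34,0],[40,11],[44,0],[47,11],[50,0]]
[[3,17],[4,0],[6,17],[10,0],[12,1],[15,0],[16,20],[19,18],[27,17],[34,0],[40,11],[44,0],[47,11],[50,0]]
[[3,17],[4,0],[6,17],[10,0],[12,1],[15,0],[16,20],[19,18],[27,17],[46,0],[47,11],[50,0]]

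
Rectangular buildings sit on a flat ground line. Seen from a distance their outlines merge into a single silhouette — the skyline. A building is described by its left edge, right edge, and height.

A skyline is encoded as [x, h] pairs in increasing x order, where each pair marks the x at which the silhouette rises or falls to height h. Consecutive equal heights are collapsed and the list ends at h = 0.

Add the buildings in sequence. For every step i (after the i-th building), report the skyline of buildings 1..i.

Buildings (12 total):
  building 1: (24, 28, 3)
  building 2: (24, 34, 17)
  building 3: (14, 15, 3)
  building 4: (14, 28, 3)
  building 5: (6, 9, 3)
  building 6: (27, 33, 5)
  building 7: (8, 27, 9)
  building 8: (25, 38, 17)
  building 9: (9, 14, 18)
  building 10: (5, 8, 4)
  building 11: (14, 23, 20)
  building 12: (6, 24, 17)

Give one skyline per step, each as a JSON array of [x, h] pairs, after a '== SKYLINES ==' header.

== SKYLINES ==
[[24,3],[28,0]]
[[24,17],[34,0]]
[[14,3],[15,0],[24,17],[34,0]]
[[14,3],[24,17],[34,0]]
[[6,3],[9,0],[14,3],[24,17],[34,0]]
[[6,3],[9,0],[14,3],[24,17],[34,0]]
[[6,3],[8,9],[24,17],[34,0]]
[[6,3],[8,9],[24,17],[38,0]]
[[6,3],[8,9],[9,18],[14,9],[24,17],[38,0]]
[[5,4],[8,9],[9,18],[14,9],[24,17],[38,0]]
[[5,4],[8,9],[9,18],[14,20],[23,9],[24,17],[38,0]]
[[5,4],[6,17],[9,18],[14,20],[23,17],[38,0]]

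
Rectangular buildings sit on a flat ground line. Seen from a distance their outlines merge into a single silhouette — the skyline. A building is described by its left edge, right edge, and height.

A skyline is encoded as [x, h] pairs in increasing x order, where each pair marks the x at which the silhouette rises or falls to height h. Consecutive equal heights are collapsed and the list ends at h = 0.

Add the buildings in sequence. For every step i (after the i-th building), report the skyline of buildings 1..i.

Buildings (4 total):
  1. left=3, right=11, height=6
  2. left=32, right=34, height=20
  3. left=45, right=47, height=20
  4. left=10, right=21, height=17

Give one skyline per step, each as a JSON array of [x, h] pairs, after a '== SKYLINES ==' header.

== SKYLINES ==
[[3,6],[11,0]]
[[3,6],[11,0],[32,20],[34,0]]
[[3,6],[11,0],[32,20],[34,0],[45,20],[47,0]]
[[3,6],[10,17],[21,0],[32,20],[34,0],[45,20],[47,0]]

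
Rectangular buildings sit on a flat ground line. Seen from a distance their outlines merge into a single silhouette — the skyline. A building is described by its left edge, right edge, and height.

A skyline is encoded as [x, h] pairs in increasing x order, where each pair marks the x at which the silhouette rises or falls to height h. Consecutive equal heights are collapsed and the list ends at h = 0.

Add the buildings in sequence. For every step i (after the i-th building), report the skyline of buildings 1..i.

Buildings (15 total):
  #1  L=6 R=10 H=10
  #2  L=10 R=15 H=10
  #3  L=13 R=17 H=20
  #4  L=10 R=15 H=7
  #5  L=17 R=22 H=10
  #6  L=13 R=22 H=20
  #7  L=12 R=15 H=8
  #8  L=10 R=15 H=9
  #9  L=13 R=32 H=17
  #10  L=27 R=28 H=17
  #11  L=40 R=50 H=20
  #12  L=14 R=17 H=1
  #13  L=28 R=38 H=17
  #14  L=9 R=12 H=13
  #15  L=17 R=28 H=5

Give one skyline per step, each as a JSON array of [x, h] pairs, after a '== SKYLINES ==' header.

== SKYLINES ==
[[6,10],[10,0]]
[[6,10],[15,0]]
[[6,10],[13,20],[17,0]]
[[6,10],[13,20],[17,0]]
[[6,10],[13,20],[17,10],[22,0]]
[[6,10],[13,20],[22,0]]
[[6,10],[13,20],[22,0]]
[[6,10],[13,20],[22,0]]
[[6,10],[13,20],[22,17],[32,0]]
[[6,10],[13,20],[22,17],[32,0]]
[[6,10],[13,20],[22,17],[32,0],[40,20],[50,0]]
[[6,10],[13,20],[22,17],[32,0],[40,20],[50,0]]
[[6,10],[13,20],[22,17],[38,0],[40,20],[50,0]]
[[6,10],[9,13],[12,10],[13,20],[22,17],[38,0],[40,20],[50,0]]
[[6,10],[9,13],[12,10],[13,20],[22,17],[38,0],[40,20],[50,0]]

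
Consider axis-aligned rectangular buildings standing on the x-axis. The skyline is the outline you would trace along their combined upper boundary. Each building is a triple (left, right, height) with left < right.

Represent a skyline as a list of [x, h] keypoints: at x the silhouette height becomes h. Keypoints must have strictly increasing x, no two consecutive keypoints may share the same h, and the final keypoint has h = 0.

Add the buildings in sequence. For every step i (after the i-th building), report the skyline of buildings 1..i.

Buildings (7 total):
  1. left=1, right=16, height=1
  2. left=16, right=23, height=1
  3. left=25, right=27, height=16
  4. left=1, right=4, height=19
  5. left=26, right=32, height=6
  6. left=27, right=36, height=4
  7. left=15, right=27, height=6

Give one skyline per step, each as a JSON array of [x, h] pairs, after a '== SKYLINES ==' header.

== SKYLINES ==
[[1,1],[16,0]]
[[1,1],[23,0]]
[[1,1],[23,0],[25,16],[27,0]]
[[1,19],[4,1],[23,0],[25,16],[27,0]]
[[1,19],[4,1],[23,0],[25,16],[27,6],[32,0]]
[[1,19],[4,1],[23,0],[25,16],[27,6],[32,4],[36,0]]
[[1,19],[4,1],[15,6],[25,16],[27,6],[32,4],[36,0]]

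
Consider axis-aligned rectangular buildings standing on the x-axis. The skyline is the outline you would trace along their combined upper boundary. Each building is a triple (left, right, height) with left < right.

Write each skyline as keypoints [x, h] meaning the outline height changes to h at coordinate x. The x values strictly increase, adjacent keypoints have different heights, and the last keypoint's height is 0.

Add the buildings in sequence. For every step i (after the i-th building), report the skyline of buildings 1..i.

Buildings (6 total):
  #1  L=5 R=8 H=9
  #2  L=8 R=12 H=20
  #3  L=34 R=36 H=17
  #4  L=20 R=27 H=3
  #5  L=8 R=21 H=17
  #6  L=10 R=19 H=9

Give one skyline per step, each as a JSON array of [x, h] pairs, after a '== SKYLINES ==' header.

== SKYLINES ==
[[5,9],[8,0]]
[[5,9],[8,20],[12,0]]
[[5,9],[8,20],[12,0],[34,17],[36,0]]
[[5,9],[8,20],[12,0],[20,3],[27,0],[34,17],[36,0]]
[[5,9],[8,20],[12,17],[21,3],[27,0],[34,17],[36,0]]
[[5,9],[8,20],[12,17],[21,3],[27,0],[34,17],[36,0]]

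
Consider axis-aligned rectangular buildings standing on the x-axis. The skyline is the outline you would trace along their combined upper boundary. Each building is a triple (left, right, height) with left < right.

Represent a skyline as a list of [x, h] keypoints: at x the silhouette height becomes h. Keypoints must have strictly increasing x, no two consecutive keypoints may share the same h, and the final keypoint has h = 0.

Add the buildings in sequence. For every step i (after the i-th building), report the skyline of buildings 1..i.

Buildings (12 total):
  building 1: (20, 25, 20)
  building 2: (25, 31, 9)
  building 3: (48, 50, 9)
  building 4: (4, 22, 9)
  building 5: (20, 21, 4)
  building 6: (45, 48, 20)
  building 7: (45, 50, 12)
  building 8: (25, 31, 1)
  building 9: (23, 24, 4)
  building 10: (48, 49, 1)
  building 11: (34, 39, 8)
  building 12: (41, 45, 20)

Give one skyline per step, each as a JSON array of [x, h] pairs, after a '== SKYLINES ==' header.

== SKYLINES ==
[[20,20],[25,0]]
[[20,20],[25,9],[31,0]]
[[20,20],[25,9],[31,0],[48,9],[50,0]]
[[4,9],[20,20],[25,9],[31,0],[48,9],[50,0]]
[[4,9],[20,20],[25,9],[31,0],[48,9],[50,0]]
[[4,9],[20,20],[25,9],[31,0],[45,20],[48,9],[50,0]]
[[4,9],[20,20],[25,9],[31,0],[45,20],[48,12],[50,0]]
[[4,9],[20,20],[25,9],[31,0],[45,20],[48,12],[50,0]]
[[4,9],[20,20],[25,9],[31,0],[45,20],[48,12],[50,0]]
[[4,9],[20,20],[25,9],[31,0],[45,20],[48,12],[50,0]]
[[4,9],[20,20],[25,9],[31,0],[34,8],[39,0],[45,20],[48,12],[50,0]]
[[4,9],[20,20],[25,9],[31,0],[34,8],[39,0],[41,20],[48,12],[50,0]]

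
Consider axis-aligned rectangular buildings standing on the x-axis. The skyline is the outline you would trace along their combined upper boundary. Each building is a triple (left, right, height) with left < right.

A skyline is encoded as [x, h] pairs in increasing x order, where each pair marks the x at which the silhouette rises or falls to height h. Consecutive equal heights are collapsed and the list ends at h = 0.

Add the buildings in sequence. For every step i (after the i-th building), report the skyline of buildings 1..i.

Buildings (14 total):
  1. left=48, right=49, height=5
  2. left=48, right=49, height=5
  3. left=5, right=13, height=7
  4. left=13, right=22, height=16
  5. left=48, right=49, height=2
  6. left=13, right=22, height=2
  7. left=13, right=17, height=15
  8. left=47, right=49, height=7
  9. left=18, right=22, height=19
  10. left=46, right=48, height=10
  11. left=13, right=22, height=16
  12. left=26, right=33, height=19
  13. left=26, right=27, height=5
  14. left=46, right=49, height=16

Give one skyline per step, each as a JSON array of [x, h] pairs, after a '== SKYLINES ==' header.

== SKYLINES ==
[[48,5],[49,0]]
[[48,5],[49,0]]
[[5,7],[13,0],[48,5],[49,0]]
[[5,7],[13,16],[22,0],[48,5],[49,0]]
[[5,7],[13,16],[22,0],[48,5],[49,0]]
[[5,7],[13,16],[22,0],[48,5],[49,0]]
[[5,7],[13,16],[22,0],[48,5],[49,0]]
[[5,7],[13,16],[22,0],[47,7],[49,0]]
[[5,7],[13,16],[18,19],[22,0],[47,7],[49,0]]
[[5,7],[13,16],[18,19],[22,0],[46,10],[48,7],[49,0]]
[[5,7],[13,16],[18,19],[22,0],[46,10],[48,7],[49,0]]
[[5,7],[13,16],[18,19],[22,0],[26,19],[33,0],[46,10],[48,7],[49,0]]
[[5,7],[13,16],[18,19],[22,0],[26,19],[33,0],[46,10],[48,7],[49,0]]
[[5,7],[13,16],[18,19],[22,0],[26,19],[33,0],[46,16],[49,0]]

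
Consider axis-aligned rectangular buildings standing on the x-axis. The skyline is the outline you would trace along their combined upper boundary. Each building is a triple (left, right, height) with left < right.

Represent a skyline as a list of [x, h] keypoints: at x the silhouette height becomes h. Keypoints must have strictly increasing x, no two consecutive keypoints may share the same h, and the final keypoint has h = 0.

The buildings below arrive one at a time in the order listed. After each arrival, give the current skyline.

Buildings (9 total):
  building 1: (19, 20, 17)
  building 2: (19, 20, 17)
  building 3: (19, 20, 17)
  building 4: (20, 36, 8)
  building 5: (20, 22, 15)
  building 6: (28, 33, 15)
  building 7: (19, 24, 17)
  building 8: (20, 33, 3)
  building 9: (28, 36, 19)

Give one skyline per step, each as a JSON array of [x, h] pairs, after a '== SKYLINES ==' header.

== SKYLINES ==
[[19,17],[20,0]]
[[19,17],[20,0]]
[[19,17],[20,0]]
[[19,17],[20,8],[36,0]]
[[19,17],[20,15],[22,8],[36,0]]
[[19,17],[20,15],[22,8],[28,15],[33,8],[36,0]]
[[19,17],[24,8],[28,15],[33,8],[36,0]]
[[19,17],[24,8],[28,15],[33,8],[36,0]]
[[19,17],[24,8],[28,19],[36,0]]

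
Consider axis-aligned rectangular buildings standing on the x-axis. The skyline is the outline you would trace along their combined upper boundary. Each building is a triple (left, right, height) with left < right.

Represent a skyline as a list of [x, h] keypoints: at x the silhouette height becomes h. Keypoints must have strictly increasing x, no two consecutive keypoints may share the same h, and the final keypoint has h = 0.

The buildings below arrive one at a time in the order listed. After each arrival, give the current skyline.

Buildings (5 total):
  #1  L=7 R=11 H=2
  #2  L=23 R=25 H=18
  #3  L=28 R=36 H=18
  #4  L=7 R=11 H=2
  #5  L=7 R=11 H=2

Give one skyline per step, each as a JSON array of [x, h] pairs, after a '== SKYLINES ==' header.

== SKYLINES ==
[[7,2],[11,0]]
[[7,2],[11,0],[23,18],[25,0]]
[[7,2],[11,0],[23,18],[25,0],[28,18],[36,0]]
[[7,2],[11,0],[23,18],[25,0],[28,18],[36,0]]
[[7,2],[11,0],[23,18],[25,0],[28,18],[36,0]]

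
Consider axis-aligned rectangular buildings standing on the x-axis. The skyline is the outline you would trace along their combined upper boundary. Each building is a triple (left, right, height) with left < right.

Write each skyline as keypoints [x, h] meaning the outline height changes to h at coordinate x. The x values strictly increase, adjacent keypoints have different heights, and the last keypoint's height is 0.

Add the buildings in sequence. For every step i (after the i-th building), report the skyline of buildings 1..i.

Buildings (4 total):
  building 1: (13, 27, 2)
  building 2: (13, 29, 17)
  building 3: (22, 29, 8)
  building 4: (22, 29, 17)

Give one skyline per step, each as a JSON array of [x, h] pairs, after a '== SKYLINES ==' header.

== SKYLINES ==
[[13,2],[27,0]]
[[13,17],[29,0]]
[[13,17],[29,0]]
[[13,17],[29,0]]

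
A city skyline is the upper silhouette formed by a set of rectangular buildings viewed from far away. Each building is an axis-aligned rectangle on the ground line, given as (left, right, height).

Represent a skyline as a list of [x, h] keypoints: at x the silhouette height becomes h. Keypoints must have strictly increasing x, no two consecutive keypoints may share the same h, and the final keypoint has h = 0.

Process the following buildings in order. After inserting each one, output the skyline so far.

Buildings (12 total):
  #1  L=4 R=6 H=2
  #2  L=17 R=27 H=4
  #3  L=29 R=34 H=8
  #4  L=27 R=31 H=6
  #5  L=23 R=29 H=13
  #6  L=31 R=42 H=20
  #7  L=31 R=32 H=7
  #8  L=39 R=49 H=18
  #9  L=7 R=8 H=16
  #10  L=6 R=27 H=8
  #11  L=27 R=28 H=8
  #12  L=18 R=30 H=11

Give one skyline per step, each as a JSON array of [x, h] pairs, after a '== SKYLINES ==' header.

== SKYLINES ==
[[4,2],[6,0]]
[[4,2],[6,0],[17,4],[27,0]]
[[4,2],[6,0],[17,4],[27,0],[29,8],[34,0]]
[[4,2],[6,0],[17,4],[27,6],[29,8],[34,0]]
[[4,2],[6,0],[17,4],[23,13],[29,8],[34,0]]
[[4,2],[6,0],[17,4],[23,13],[29,8],[31,20],[42,0]]
[[4,2],[6,0],[17,4],[23,13],[29,8],[31,20],[42,0]]
[[4,2],[6,0],[17,4],[23,13],[29,8],[31,20],[42,18],[49,0]]
[[4,2],[6,0],[7,16],[8,0],[17,4],[23,13],[29,8],[31,20],[42,18],[49,0]]
[[4,2],[6,8],[7,16],[8,8],[23,13],[29,8],[31,20],[42,18],[49,0]]
[[4,2],[6,8],[7,16],[8,8],[23,13],[29,8],[31,20],[42,18],[49,0]]
[[4,2],[6,8],[7,16],[8,8],[18,11],[23,13],[29,11],[30,8],[31,20],[42,18],[49,0]]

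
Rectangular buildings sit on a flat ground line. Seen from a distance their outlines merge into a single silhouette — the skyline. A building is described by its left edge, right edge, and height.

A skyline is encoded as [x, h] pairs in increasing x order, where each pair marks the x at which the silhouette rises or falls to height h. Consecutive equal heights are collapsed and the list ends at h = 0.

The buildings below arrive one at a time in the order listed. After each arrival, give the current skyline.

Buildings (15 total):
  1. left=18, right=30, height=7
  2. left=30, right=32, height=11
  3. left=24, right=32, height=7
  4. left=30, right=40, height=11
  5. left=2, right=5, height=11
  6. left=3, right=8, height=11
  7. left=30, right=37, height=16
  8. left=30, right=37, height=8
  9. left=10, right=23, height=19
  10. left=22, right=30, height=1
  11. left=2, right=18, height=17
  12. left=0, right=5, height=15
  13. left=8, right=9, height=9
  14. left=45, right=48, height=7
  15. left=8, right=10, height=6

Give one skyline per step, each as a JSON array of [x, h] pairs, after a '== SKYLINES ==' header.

== SKYLINES ==
[[18,7],[30,0]]
[[18,7],[30,11],[32,0]]
[[18,7],[30,11],[32,0]]
[[18,7],[30,11],[40,0]]
[[2,11],[5,0],[18,7],[30,11],[40,0]]
[[2,11],[8,0],[18,7],[30,11],[40,0]]
[[2,11],[8,0],[18,7],[30,16],[37,11],[40,0]]
[[2,11],[8,0],[18,7],[30,16],[37,11],[40,0]]
[[2,11],[8,0],[10,19],[23,7],[30,16],[37,11],[40,0]]
[[2,11],[8,0],[10,19],[23,7],[30,16],[37,11],[40,0]]
[[2,17],[10,19],[23,7],[30,16],[37,11],[40,0]]
[[0,15],[2,17],[10,19],[23,7],[30,16],[37,11],[40,0]]
[[0,15],[2,17],[10,19],[23,7],[30,16],[37,11],[40,0]]
[[0,15],[2,17],[10,19],[23,7],[30,16],[37,11],[40,0],[45,7],[48,0]]
[[0,15],[2,17],[10,19],[23,7],[30,16],[37,11],[40,0],[45,7],[48,0]]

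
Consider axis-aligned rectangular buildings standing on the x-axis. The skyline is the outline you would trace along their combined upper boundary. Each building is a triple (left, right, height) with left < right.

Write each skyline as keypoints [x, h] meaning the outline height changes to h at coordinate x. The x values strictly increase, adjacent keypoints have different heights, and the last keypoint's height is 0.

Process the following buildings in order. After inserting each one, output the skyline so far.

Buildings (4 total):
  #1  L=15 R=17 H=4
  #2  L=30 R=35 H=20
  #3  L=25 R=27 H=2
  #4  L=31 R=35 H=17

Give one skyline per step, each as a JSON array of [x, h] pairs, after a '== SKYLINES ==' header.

== SKYLINES ==
[[15,4],[17,0]]
[[15,4],[17,0],[30,20],[35,0]]
[[15,4],[17,0],[25,2],[27,0],[30,20],[35,0]]
[[15,4],[17,0],[25,2],[27,0],[30,20],[35,0]]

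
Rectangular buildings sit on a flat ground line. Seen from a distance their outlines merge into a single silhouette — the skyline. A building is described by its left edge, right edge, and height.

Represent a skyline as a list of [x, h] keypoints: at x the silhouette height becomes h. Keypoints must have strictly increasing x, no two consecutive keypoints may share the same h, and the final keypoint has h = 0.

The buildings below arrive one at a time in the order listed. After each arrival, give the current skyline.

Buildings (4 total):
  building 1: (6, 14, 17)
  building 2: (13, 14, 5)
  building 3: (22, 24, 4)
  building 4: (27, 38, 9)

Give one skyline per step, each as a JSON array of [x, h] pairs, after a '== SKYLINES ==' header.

== SKYLINES ==
[[6,17],[14,0]]
[[6,17],[14,0]]
[[6,17],[14,0],[22,4],[24,0]]
[[6,17],[14,0],[22,4],[24,0],[27,9],[38,0]]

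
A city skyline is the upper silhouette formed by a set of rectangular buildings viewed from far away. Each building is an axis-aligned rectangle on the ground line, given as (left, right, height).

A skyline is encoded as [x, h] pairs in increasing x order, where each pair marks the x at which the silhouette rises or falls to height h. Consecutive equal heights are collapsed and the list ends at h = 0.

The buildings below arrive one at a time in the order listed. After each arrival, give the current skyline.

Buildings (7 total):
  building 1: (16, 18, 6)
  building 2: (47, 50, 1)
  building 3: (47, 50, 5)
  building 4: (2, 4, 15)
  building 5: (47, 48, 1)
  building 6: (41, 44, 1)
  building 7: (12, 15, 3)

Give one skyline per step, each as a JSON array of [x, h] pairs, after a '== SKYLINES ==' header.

== SKYLINES ==
[[16,6],[18,0]]
[[16,6],[18,0],[47,1],[50,0]]
[[16,6],[18,0],[47,5],[50,0]]
[[2,15],[4,0],[16,6],[18,0],[47,5],[50,0]]
[[2,15],[4,0],[16,6],[18,0],[47,5],[50,0]]
[[2,15],[4,0],[16,6],[18,0],[41,1],[44,0],[47,5],[50,0]]
[[2,15],[4,0],[12,3],[15,0],[16,6],[18,0],[41,1],[44,0],[47,5],[50,0]]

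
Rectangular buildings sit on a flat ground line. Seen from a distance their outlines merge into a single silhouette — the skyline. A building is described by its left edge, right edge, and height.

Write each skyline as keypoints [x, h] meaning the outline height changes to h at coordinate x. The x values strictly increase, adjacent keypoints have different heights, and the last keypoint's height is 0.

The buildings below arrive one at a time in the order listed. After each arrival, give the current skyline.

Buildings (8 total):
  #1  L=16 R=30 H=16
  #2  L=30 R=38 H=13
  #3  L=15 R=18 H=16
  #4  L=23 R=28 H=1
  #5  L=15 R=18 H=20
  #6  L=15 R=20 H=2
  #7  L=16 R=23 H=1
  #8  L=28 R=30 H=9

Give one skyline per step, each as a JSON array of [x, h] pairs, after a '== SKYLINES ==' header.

== SKYLINES ==
[[16,16],[30,0]]
[[16,16],[30,13],[38,0]]
[[15,16],[30,13],[38,0]]
[[15,16],[30,13],[38,0]]
[[15,20],[18,16],[30,13],[38,0]]
[[15,20],[18,16],[30,13],[38,0]]
[[15,20],[18,16],[30,13],[38,0]]
[[15,20],[18,16],[30,13],[38,0]]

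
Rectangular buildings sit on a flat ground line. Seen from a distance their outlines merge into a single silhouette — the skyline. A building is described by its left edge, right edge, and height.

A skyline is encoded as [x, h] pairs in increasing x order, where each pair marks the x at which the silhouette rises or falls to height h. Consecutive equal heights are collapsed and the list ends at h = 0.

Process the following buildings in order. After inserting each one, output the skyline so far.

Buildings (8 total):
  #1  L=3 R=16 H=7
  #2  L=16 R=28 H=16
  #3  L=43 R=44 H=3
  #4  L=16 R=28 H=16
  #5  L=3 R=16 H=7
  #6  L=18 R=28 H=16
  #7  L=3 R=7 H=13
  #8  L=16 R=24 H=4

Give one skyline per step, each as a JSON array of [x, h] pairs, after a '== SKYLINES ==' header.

== SKYLINES ==
[[3,7],[16,0]]
[[3,7],[16,16],[28,0]]
[[3,7],[16,16],[28,0],[43,3],[44,0]]
[[3,7],[16,16],[28,0],[43,3],[44,0]]
[[3,7],[16,16],[28,0],[43,3],[44,0]]
[[3,7],[16,16],[28,0],[43,3],[44,0]]
[[3,13],[7,7],[16,16],[28,0],[43,3],[44,0]]
[[3,13],[7,7],[16,16],[28,0],[43,3],[44,0]]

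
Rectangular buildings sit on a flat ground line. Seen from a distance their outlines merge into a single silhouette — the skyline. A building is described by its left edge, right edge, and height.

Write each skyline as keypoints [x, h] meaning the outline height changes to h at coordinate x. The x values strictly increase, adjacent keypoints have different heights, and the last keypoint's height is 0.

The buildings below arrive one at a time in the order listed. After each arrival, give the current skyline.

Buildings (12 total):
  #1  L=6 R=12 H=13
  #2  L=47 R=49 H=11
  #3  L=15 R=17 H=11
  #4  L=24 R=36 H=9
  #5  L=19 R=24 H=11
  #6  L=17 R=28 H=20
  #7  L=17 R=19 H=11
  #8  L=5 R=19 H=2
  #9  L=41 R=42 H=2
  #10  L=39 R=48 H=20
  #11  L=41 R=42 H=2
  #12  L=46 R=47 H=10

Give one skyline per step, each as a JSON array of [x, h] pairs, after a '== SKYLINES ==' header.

== SKYLINES ==
[[6,13],[12,0]]
[[6,13],[12,0],[47,11],[49,0]]
[[6,13],[12,0],[15,11],[17,0],[47,11],[49,0]]
[[6,13],[12,0],[15,11],[17,0],[24,9],[36,0],[47,11],[49,0]]
[[6,13],[12,0],[15,11],[17,0],[19,11],[24,9],[36,0],[47,11],[49,0]]
[[6,13],[12,0],[15,11],[17,20],[28,9],[36,0],[47,11],[49,0]]
[[6,13],[12,0],[15,11],[17,20],[28,9],[36,0],[47,11],[49,0]]
[[5,2],[6,13],[12,2],[15,11],[17,20],[28,9],[36,0],[47,11],[49,0]]
[[5,2],[6,13],[12,2],[15,11],[17,20],[28,9],[36,0],[41,2],[42,0],[47,11],[49,0]]
[[5,2],[6,13],[12,2],[15,11],[17,20],[28,9],[36,0],[39,20],[48,11],[49,0]]
[[5,2],[6,13],[12,2],[15,11],[17,20],[28,9],[36,0],[39,20],[48,11],[49,0]]
[[5,2],[6,13],[12,2],[15,11],[17,20],[28,9],[36,0],[39,20],[48,11],[49,0]]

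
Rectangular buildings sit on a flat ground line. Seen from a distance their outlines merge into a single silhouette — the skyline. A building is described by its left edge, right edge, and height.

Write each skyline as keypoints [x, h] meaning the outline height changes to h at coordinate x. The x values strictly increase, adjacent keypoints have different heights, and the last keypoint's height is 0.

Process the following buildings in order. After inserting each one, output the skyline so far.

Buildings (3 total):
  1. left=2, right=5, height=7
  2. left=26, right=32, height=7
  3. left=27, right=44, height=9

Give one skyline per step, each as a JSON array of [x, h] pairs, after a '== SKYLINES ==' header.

== SKYLINES ==
[[2,7],[5,0]]
[[2,7],[5,0],[26,7],[32,0]]
[[2,7],[5,0],[26,7],[27,9],[44,0]]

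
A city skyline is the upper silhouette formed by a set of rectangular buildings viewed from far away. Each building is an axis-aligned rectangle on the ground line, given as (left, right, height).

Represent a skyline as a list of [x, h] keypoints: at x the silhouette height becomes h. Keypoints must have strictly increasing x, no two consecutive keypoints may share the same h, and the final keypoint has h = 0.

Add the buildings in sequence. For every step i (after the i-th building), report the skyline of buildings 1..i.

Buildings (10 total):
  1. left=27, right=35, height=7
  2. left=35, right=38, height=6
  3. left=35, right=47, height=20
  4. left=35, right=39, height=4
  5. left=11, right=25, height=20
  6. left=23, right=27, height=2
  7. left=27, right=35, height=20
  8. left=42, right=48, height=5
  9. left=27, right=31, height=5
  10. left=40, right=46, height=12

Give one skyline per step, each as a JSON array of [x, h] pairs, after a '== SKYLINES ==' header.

== SKYLINES ==
[[27,7],[35,0]]
[[27,7],[35,6],[38,0]]
[[27,7],[35,20],[47,0]]
[[27,7],[35,20],[47,0]]
[[11,20],[25,0],[27,7],[35,20],[47,0]]
[[11,20],[25,2],[27,7],[35,20],[47,0]]
[[11,20],[25,2],[27,20],[47,0]]
[[11,20],[25,2],[27,20],[47,5],[48,0]]
[[11,20],[25,2],[27,20],[47,5],[48,0]]
[[11,20],[25,2],[27,20],[47,5],[48,0]]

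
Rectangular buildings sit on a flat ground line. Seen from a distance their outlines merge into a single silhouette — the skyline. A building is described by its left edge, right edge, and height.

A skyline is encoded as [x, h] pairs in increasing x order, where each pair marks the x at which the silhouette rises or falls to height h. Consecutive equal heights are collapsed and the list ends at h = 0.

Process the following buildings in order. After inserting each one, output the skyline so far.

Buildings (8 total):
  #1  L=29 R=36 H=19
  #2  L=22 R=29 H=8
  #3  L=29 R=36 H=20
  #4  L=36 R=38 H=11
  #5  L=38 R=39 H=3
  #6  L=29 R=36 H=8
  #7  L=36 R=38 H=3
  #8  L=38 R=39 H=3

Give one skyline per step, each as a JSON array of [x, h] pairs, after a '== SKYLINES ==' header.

== SKYLINES ==
[[29,19],[36,0]]
[[22,8],[29,19],[36,0]]
[[22,8],[29,20],[36,0]]
[[22,8],[29,20],[36,11],[38,0]]
[[22,8],[29,20],[36,11],[38,3],[39,0]]
[[22,8],[29,20],[36,11],[38,3],[39,0]]
[[22,8],[29,20],[36,11],[38,3],[39,0]]
[[22,8],[29,20],[36,11],[38,3],[39,0]]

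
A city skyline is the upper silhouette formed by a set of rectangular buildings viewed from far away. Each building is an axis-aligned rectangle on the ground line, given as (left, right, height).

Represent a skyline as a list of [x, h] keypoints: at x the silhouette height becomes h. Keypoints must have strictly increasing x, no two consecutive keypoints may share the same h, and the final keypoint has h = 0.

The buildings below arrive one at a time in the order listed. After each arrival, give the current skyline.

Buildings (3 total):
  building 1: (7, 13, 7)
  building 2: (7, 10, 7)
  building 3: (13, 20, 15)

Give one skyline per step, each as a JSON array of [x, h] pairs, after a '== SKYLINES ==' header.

== SKYLINES ==
[[7,7],[13,0]]
[[7,7],[13,0]]
[[7,7],[13,15],[20,0]]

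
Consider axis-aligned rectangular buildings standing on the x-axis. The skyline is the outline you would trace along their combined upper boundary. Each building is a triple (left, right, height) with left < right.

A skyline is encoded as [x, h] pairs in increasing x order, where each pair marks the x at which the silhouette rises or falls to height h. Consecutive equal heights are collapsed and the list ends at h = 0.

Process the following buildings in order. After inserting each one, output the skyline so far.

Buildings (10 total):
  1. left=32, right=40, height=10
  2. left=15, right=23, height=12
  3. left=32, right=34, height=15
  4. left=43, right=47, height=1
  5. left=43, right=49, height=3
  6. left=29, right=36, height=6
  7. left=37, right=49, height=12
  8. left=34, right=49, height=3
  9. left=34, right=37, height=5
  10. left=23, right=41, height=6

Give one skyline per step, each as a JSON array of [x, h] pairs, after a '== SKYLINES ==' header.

== SKYLINES ==
[[32,10],[40,0]]
[[15,12],[23,0],[32,10],[40,0]]
[[15,12],[23,0],[32,15],[34,10],[40,0]]
[[15,12],[23,0],[32,15],[34,10],[40,0],[43,1],[47,0]]
[[15,12],[23,0],[32,15],[34,10],[40,0],[43,3],[49,0]]
[[15,12],[23,0],[29,6],[32,15],[34,10],[40,0],[43,3],[49,0]]
[[15,12],[23,0],[29,6],[32,15],[34,10],[37,12],[49,0]]
[[15,12],[23,0],[29,6],[32,15],[34,10],[37,12],[49,0]]
[[15,12],[23,0],[29,6],[32,15],[34,10],[37,12],[49,0]]
[[15,12],[23,6],[32,15],[34,10],[37,12],[49,0]]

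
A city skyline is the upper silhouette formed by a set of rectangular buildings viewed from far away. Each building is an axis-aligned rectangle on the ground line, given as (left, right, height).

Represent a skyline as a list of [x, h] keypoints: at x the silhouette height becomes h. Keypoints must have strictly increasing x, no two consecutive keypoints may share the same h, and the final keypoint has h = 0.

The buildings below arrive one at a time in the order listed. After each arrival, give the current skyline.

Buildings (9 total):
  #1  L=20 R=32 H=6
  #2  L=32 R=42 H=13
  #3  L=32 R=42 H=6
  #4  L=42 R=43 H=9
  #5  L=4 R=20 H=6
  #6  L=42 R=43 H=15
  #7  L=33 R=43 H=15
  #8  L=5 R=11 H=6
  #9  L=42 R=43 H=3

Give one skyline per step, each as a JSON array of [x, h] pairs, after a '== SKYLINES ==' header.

== SKYLINES ==
[[20,6],[32,0]]
[[20,6],[32,13],[42,0]]
[[20,6],[32,13],[42,0]]
[[20,6],[32,13],[42,9],[43,0]]
[[4,6],[32,13],[42,9],[43,0]]
[[4,6],[32,13],[42,15],[43,0]]
[[4,6],[32,13],[33,15],[43,0]]
[[4,6],[32,13],[33,15],[43,0]]
[[4,6],[32,13],[33,15],[43,0]]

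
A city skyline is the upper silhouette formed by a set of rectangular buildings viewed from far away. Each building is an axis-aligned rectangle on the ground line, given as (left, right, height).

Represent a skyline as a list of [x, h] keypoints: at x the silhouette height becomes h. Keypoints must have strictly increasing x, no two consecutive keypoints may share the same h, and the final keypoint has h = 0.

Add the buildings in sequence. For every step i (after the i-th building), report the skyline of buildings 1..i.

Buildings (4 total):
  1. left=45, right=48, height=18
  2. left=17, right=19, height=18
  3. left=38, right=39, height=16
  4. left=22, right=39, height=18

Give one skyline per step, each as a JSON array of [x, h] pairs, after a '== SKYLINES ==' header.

== SKYLINES ==
[[45,18],[48,0]]
[[17,18],[19,0],[45,18],[48,0]]
[[17,18],[19,0],[38,16],[39,0],[45,18],[48,0]]
[[17,18],[19,0],[22,18],[39,0],[45,18],[48,0]]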